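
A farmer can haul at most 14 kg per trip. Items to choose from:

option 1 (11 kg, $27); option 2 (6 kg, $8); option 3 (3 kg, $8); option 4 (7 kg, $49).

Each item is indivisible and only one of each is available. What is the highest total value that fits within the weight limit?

$57

Check high-value combinations within 14 kg:
- option 3+option 4: weight 3+7=10, value 8+49=57
- option 2+option 4: weight 6+7=13, value 8+49=57
- option 4: weight 7, value 49
Best: $57.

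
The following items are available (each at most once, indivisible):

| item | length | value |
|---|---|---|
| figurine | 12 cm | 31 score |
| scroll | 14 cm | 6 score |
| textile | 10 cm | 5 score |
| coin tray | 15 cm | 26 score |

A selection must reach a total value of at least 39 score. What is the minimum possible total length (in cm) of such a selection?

Subsets with value ≥ 39, sorted by total length:
- figurine+coin tray: length 27, value 57
- figurine+scroll+textile: length 36, value 42
- figurine+textile+coin tray: length 37, value 62
- figurine+scroll+coin tray: length 41, value 63
Minimum length: 27 cm.

27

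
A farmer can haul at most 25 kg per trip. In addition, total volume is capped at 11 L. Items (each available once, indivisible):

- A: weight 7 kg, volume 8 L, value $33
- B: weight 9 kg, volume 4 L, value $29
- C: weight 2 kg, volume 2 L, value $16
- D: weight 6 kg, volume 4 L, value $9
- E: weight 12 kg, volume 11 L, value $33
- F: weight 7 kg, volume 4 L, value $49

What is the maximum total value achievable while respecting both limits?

Feasible sets respecting both limits:
- B+C+F: weight 18, volume 10, value 94
- B+F: weight 16, volume 8, value 78
- C+D+F: weight 15, volume 10, value 74
Best: $94.

$94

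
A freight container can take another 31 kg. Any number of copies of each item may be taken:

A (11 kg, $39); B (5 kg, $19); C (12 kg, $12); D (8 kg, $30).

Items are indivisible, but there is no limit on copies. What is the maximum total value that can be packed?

$117

Best value-per-unit is B at 19/5; filling with it alone gives 6×19 = 114.
Optimal mix: 3×B + 2×D → weight 31, value 117.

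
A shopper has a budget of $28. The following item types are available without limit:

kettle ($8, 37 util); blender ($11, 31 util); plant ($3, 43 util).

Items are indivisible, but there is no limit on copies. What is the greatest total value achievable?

387 util

Best value-per-unit is plant at 43/3, and filling with it alone uses cost 9×3=27. No mix of the others beats 9×43 = 387.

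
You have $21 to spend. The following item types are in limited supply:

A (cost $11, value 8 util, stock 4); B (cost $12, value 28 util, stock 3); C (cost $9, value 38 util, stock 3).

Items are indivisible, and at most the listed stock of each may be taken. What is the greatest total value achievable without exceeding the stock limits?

Best selections within cost 21 and stock limits:
- 2×C: cost 18, value 76
- 1×B + 1×C: cost 21, value 66
- 1×A + 1×C: cost 20, value 46
Best: 76 util.

76 util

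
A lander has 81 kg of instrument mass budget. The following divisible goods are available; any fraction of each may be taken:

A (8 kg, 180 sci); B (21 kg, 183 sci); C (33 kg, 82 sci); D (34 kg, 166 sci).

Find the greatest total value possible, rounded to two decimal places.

Take in order of value per unit:
- A (180/8 per unit): all 8 → value 180, running total 180.00
- B (183/21 per unit): all 21 → value 183, running total 363.00
- D (166/34 per unit): all 34 → value 166, running total 529.00
- C (82/33 per unit): 18 of 33 → value 18×82/33 = 44.7273, running total 573.73
Total 573.73.

573.73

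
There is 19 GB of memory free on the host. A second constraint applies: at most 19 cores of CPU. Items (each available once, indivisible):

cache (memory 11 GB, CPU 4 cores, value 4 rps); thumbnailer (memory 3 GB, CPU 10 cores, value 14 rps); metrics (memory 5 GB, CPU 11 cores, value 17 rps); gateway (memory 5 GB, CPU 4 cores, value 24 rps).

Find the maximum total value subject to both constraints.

Feasible sets respecting both limits:
- cache+thumbnailer+gateway: memory 19, CPU 18, value 42
- metrics+gateway: memory 10, CPU 15, value 41
- thumbnailer+gateway: memory 8, CPU 14, value 38
- cache+gateway: memory 16, CPU 8, value 28
Best: 42 rps.

42 rps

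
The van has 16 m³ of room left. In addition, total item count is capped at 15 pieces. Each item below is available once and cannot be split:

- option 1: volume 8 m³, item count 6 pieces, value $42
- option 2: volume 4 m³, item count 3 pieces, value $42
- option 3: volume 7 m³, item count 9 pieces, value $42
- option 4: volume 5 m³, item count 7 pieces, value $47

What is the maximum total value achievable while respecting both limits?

$89

Feasible sets respecting both limits:
- option 1+option 4: volume 13, item count 13, value 89
- option 2+option 4: volume 9, item count 10, value 89
- option 1+option 2: volume 12, item count 9, value 84
Best: $89.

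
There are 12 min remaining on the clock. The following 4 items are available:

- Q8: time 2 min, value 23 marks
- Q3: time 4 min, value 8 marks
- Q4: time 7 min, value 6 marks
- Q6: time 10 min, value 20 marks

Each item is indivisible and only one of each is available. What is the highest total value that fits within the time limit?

Check high-value combinations within 12 min:
- Q8+Q6: time 2+10=12, value 23+20=43
- Q8+Q3: time 2+4=6, value 23+8=31
- Q8+Q4: time 2+7=9, value 23+6=29
Best: 43 marks.

43 marks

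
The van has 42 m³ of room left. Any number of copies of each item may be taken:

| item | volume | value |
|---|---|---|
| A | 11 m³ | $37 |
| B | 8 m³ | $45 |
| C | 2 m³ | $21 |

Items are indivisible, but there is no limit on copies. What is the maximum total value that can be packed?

$441

Best value-per-unit is C at 21/2, and filling with it alone uses volume 21×2=42. No mix of the others beats 21×21 = 441.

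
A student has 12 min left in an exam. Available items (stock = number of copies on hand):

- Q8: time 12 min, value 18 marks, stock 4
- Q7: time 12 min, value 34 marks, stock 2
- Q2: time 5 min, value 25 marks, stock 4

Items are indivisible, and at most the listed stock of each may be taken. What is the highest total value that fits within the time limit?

Top feasible selections:
- 2×Q2: time 10, value 50
- 1×Q7: time 12, value 34
- 1×Q2: time 5, value 25
- 1×Q8: time 12, value 18
Best: 50 marks.

50 marks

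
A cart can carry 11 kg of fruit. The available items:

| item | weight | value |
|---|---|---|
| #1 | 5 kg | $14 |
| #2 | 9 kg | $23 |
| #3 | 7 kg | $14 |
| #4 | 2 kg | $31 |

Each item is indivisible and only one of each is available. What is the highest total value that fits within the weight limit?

Check high-value combinations within 11 kg:
- #2+#4: weight 9+2=11, value 23+31=54
- #1+#4: weight 5+2=7, value 14+31=45
- #3+#4: weight 7+2=9, value 14+31=45
- #4: weight 2, value 31
- #2: weight 9, value 23
Best: $54.

$54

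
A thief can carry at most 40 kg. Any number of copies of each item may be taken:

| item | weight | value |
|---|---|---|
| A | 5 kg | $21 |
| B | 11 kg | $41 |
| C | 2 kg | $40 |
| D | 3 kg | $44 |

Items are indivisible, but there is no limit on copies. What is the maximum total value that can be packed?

$800

Best value-per-unit is C at 40/2, and filling with it alone uses weight 20×2=40. No mix of the others beats 20×40 = 800.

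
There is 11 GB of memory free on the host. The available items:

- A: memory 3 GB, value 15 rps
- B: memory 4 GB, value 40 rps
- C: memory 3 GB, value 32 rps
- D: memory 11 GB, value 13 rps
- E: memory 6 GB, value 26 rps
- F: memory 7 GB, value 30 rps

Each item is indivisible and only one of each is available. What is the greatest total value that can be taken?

Check high-value combinations within 11 GB:
- A+B+C: memory 3+4+3=10, value 15+40+32=87
- B+C: memory 4+3=7, value 40+32=72
- B+F: memory 4+7=11, value 40+30=70
- B+E: memory 4+6=10, value 40+26=66
Best: 87 rps.

87 rps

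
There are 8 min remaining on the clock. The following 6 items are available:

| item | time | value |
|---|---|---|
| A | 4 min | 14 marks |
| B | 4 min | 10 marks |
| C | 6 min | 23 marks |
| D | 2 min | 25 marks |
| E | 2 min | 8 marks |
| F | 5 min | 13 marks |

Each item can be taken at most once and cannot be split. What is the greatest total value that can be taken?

This is a 0/1 knapsack; check combinations near the capacity.
- C+D: time 6+2=8, value 23+25=48
- A+D+E: time 4+2+2=8, value 14+25+8=47
- B+D+E: time 4+2+2=8, value 10+25+8=43
- A+D: time 4+2=6, value 14+25=39
- D+F: time 2+5=7, value 25+13=38
Best: 48 marks.

48 marks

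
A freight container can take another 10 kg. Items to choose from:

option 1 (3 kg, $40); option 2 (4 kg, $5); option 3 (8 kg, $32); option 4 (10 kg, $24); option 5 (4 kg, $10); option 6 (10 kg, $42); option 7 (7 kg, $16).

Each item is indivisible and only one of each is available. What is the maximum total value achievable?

$56

Check high-value combinations within 10 kg:
- option 1+option 7: weight 3+7=10, value 40+16=56
- option 1+option 5: weight 3+4=7, value 40+10=50
- option 1+option 2: weight 3+4=7, value 40+5=45
- option 6: weight 10, value 42
Best: $56.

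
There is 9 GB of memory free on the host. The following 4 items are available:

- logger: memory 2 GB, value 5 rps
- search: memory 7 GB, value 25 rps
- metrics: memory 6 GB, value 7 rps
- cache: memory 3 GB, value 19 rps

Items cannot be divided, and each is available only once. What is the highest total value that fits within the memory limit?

30 rps

Check high-value combinations within 9 GB:
- logger+search: memory 2+7=9, value 5+25=30
- metrics+cache: memory 6+3=9, value 7+19=26
- search: memory 7, value 25
- logger+cache: memory 2+3=5, value 5+19=24
Best: 30 rps.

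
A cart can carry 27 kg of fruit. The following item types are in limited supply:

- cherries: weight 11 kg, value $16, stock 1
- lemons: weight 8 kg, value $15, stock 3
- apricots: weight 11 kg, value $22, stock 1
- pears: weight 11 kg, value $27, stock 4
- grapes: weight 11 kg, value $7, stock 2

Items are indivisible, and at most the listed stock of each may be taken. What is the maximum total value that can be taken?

$57

Top feasible selections:
- 2×lemons + 1×pears: weight 27, value 57
- 2×pears: weight 22, value 54
Best: $57.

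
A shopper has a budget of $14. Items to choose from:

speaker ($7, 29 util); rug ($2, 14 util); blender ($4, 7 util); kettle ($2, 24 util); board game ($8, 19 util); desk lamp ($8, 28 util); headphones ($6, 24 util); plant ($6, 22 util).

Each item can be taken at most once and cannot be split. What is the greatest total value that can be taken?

Check high-value combinations within $14:
- kettle+headphones+plant: cost 2+6+6=14, value 24+24+22=70
- rug+blender+kettle+headphones: cost 2+4+2+6=14, value 14+7+24+24=69
- speaker+rug+kettle: cost 7+2+2=11, value 29+14+24=67
Best: 70 util.

70 util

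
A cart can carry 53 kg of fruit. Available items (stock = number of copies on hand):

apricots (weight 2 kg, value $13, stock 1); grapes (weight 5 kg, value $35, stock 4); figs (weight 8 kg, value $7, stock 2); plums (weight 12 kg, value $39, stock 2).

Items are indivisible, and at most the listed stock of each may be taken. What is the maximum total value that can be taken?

Best selections within weight 53 and stock limits:
- 1×apricots + 4×grapes + 2×plums: weight 46, value 231
- 4×grapes + 1×figs + 2×plums: weight 52, value 225
- 4×grapes + 2×plums: weight 44, value 218
- 1×apricots + 4×grapes + 2×figs + 1×plums: weight 50, value 206
Best: $231.

$231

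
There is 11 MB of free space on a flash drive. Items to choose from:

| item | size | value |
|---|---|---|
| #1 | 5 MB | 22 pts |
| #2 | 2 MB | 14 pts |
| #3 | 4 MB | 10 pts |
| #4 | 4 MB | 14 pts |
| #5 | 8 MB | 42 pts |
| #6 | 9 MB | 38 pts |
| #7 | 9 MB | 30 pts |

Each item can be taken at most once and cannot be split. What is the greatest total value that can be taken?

56 pts

Check high-value combinations within 11 MB:
- #2+#5: size 2+8=10, value 14+42=56
- #2+#6: size 2+9=11, value 14+38=52
- #1+#2+#4: size 5+2+4=11, value 22+14+14=50
- #1+#2+#3: size 5+2+4=11, value 22+14+10=46
- #2+#7: size 2+9=11, value 14+30=44
Best: 56 pts.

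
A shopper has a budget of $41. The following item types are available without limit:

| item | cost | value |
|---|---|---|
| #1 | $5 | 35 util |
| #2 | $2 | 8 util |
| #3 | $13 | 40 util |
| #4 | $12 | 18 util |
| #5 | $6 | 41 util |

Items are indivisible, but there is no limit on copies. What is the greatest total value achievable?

Best value-per-unit is #1 at 35/5; filling with it alone gives 8×35 = 280.
Optimal mix: 7×#1 + 1×#5 → cost 41, value 286.

286 util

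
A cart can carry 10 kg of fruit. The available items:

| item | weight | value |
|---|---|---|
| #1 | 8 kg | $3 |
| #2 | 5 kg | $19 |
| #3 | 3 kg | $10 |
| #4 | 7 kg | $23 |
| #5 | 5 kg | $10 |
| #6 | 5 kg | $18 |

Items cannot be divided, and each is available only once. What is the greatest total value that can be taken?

Check high-value combinations within 10 kg:
- #2+#6: weight 5+5=10, value 19+18=37
- #3+#4: weight 3+7=10, value 10+23=33
- #2+#3: weight 5+3=8, value 19+10=29
- #2+#5: weight 5+5=10, value 19+10=29
- #3+#6: weight 3+5=8, value 10+18=28
Best: $37.

$37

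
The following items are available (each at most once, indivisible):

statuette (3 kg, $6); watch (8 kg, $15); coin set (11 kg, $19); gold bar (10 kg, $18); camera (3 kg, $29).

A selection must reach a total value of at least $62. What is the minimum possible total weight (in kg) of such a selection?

21

Subsets with value ≥ 62, sorted by total weight:
- watch+gold bar+camera: weight 21, value 62
- watch+coin set+camera: weight 22, value 63
- statuette+watch+gold bar+camera: weight 24, value 68
- coin set+gold bar+camera: weight 24, value 66
Minimum weight: 21 kg.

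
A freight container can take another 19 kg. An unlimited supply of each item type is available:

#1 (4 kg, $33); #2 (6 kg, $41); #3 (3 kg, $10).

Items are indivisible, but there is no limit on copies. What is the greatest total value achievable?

$142

Best value-per-unit is #1 at 33/4; filling with it alone gives 4×33 = 132.
Optimal mix: 4×#1 + 1×#3 → weight 19, value 142.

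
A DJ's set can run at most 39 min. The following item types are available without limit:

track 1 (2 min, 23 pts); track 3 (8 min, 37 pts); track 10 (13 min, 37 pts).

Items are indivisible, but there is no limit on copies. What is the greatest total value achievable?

Best value-per-unit is track 1 at 23/2, and filling with it alone uses duration 19×2=38. No mix of the others beats 19×23 = 437.

437 pts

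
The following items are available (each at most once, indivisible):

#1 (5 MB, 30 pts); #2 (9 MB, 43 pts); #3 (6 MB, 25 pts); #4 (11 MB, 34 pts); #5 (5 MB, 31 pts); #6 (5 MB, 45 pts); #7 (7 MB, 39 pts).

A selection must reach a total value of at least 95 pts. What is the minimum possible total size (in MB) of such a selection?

Subsets with value ≥ 95, sorted by total size:
- #1+#5+#6: size 15, value 106
- #3+#5+#6: size 16, value 101
- #1+#3+#6: size 16, value 100
- #5+#6+#7: size 17, value 115
Minimum size: 15 MB.

15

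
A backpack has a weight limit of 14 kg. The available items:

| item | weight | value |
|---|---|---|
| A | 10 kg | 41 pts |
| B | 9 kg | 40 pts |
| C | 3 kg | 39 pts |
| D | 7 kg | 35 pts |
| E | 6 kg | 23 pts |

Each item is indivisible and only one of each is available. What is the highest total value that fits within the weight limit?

80 pts

Check high-value combinations within 14 kg:
- A+C: weight 10+3=13, value 41+39=80
- B+C: weight 9+3=12, value 40+39=79
- C+D: weight 3+7=10, value 39+35=74
- C+E: weight 3+6=9, value 39+23=62
- D+E: weight 7+6=13, value 35+23=58
Best: 80 pts.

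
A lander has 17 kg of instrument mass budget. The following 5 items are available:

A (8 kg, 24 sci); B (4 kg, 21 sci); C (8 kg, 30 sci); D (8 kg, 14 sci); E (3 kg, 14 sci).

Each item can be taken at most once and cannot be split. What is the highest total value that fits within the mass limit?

Check high-value combinations within 17 kg:
- B+C+E: mass 4+8+3=15, value 21+30+14=65
- A+B+E: mass 8+4+3=15, value 24+21+14=59
- A+C: mass 8+8=16, value 24+30=54
- B+C: mass 4+8=12, value 21+30=51
- B+D+E: mass 4+8+3=15, value 21+14+14=49
Best: 65 sci.

65 sci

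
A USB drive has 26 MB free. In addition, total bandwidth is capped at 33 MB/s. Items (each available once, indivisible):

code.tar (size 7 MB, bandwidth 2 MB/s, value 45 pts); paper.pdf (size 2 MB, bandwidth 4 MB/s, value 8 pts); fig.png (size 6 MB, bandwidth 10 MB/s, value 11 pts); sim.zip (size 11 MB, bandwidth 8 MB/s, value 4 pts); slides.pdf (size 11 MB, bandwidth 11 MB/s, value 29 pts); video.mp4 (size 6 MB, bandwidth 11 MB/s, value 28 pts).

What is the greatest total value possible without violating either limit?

110 pts

Feasible sets respecting both limits:
- code.tar+paper.pdf+slides.pdf+video.mp4: size 26, bandwidth 28, value 110
- code.tar+slides.pdf+video.mp4: size 24, bandwidth 24, value 102
- code.tar+paper.pdf+fig.png+slides.pdf: size 26, bandwidth 27, value 93
Best: 110 pts.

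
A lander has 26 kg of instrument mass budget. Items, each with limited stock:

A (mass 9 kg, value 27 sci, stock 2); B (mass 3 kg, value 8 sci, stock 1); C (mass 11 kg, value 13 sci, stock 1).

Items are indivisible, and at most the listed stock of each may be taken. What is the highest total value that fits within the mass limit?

Top feasible selections:
- 2×A + 1×B: mass 21, value 62
- 2×A: mass 18, value 54
- 1×A + 1×B + 1×C: mass 23, value 48
Best: 62 sci.

62 sci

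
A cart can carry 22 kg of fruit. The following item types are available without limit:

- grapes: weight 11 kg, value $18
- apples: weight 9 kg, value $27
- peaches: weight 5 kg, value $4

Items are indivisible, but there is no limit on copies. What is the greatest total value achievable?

Best value-per-unit is apples at 27/9, and filling with it alone uses weight 2×9=18. No mix of the others beats 2×27 = 54.

$54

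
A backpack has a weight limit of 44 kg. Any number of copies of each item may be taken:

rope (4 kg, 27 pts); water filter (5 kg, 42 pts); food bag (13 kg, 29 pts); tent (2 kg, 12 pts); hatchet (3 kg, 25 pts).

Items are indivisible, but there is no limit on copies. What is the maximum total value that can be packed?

Best value-per-unit is water filter at 42/5; filling with it alone gives 8×42 = 336.
Optimal mix: 7×water filter + 3×hatchet → weight 44, value 369.

369 pts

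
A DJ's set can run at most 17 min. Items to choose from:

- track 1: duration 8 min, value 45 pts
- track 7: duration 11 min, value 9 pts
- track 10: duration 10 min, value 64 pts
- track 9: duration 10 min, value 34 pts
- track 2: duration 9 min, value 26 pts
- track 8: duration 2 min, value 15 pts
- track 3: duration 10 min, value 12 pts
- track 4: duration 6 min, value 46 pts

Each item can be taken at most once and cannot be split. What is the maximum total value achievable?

Check high-value combinations within 17 min:
- track 10+track 4: duration 10+6=16, value 64+46=110
- track 1+track 8+track 4: duration 8+2+6=16, value 45+15+46=106
- track 1+track 4: duration 8+6=14, value 45+46=91
Best: 110 pts.

110 pts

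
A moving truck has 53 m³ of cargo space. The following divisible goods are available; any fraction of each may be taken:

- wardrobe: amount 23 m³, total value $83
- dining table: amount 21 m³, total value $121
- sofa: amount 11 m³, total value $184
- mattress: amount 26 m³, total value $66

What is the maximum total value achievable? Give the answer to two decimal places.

380.78

Take in order of value per unit:
- sofa (184/11 per unit): all 11 → value 184, running total 184.00
- dining table (121/21 per unit): all 21 → value 121, running total 305.00
- wardrobe (83/23 per unit): 21 of 23 → value 21×83/23 = 75.7826, running total 380.78
Total 380.78.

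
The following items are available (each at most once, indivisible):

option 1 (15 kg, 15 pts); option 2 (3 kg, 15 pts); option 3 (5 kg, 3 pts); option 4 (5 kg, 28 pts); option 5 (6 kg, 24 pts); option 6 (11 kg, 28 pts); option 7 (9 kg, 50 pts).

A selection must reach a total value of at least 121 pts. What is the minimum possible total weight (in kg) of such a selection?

Subsets with value ≥ 121, sorted by total weight:
- option 2+option 4+option 6+option 7: weight 28, value 121
- option 4+option 5+option 6+option 7: weight 31, value 130
- option 2+option 3+option 4+option 6+option 7: weight 33, value 124
- option 2+option 4+option 5+option 6+option 7: weight 34, value 145
Minimum weight: 28 kg.

28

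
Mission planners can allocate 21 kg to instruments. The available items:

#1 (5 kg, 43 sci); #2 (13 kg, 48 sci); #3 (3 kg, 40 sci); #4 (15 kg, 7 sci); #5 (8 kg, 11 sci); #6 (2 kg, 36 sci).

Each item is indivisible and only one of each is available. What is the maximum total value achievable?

Check high-value combinations within 21 kg:
- #1+#2+#3: mass 5+13+3=21, value 43+48+40=131
- #1+#3+#5+#6: mass 5+3+8+2=18, value 43+40+11+36=130
- #1+#2+#6: mass 5+13+2=20, value 43+48+36=127
Best: 131 sci.

131 sci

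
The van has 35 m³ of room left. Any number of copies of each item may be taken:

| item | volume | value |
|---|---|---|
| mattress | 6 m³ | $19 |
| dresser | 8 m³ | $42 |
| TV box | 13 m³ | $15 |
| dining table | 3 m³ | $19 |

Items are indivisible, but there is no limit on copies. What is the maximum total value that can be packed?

$213

Best value-per-unit is dining table at 19/3; filling with it alone gives 11×19 = 209.
Optimal mix: 1×dresser + 9×dining table → volume 35, value 213.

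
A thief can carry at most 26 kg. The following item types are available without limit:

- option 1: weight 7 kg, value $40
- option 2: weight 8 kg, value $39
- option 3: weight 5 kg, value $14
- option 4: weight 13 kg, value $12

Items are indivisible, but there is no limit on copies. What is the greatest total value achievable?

Best value-per-unit is option 1 at 40/7; filling with it alone gives 3×40 = 120.
Optimal mix: 3×option 1 + 1×option 3 → weight 26, value 134.

$134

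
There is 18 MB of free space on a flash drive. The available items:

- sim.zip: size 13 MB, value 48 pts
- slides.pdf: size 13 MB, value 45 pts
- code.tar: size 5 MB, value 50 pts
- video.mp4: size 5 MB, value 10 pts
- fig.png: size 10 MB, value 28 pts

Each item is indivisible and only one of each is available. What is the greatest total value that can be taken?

98 pts

Check high-value combinations within 18 MB:
- sim.zip+code.tar: size 13+5=18, value 48+50=98
- slides.pdf+code.tar: size 13+5=18, value 45+50=95
- code.tar+fig.png: size 5+10=15, value 50+28=78
- code.tar+video.mp4: size 5+5=10, value 50+10=60
- sim.zip+video.mp4: size 13+5=18, value 48+10=58
Best: 98 pts.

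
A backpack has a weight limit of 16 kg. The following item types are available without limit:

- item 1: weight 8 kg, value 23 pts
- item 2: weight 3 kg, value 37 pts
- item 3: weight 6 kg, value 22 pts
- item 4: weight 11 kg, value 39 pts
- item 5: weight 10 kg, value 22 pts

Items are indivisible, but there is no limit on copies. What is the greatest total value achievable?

Best value-per-unit is item 2 at 37/3, and filling with it alone uses weight 5×3=15. No mix of the others beats 5×37 = 185.

185 pts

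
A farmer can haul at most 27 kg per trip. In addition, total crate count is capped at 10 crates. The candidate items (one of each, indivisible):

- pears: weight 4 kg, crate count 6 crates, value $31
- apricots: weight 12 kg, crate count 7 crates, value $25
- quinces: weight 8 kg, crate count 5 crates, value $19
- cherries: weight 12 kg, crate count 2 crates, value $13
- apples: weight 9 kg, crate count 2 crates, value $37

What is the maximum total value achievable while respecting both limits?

Feasible sets respecting both limits:
- pears+cherries+apples: weight 25, crate count 10, value 81
- pears+apples: weight 13, crate count 8, value 68
- apricots+apples: weight 21, crate count 9, value 62
- quinces+apples: weight 17, crate count 7, value 56
Best: $81.

$81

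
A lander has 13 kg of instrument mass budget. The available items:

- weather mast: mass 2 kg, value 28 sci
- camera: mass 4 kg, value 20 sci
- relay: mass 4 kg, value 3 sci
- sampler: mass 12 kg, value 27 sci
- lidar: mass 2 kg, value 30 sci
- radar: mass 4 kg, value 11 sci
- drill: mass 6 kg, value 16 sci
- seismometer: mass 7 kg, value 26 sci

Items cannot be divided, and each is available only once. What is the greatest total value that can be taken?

89 sci

Check high-value combinations within 13 kg:
- weather mast+camera+lidar+radar: mass 2+4+2+4=12, value 28+20+30+11=89
- weather mast+lidar+seismometer: mass 2+2+7=11, value 28+30+26=84
- weather mast+camera+relay+lidar: mass 2+4+4+2=12, value 28+20+3+30=81
- weather mast+camera+lidar: mass 2+4+2=8, value 28+20+30=78
- camera+lidar+seismometer: mass 4+2+7=13, value 20+30+26=76
Best: 89 sci.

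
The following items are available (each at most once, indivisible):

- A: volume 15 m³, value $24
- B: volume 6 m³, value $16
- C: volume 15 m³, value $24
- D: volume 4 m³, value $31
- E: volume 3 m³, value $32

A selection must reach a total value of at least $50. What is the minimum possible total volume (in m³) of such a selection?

7

Subsets with value ≥ 50, sorted by total volume:
- D+E: volume 7, value 63
- B+D+E: volume 13, value 79
- A+E: volume 18, value 56
- C+E: volume 18, value 56
Minimum volume: 7 m³.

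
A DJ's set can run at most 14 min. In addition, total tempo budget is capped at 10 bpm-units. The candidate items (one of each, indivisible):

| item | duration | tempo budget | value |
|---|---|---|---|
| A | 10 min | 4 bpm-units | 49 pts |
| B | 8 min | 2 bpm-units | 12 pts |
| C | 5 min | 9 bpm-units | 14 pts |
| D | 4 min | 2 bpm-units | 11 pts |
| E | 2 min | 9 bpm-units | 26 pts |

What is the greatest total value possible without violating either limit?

Feasible sets respecting both limits:
- A+D: duration 14, tempo budget 6, value 60
- A: duration 10, tempo budget 4, value 49
- E: duration 2, tempo budget 9, value 26
Best: 60 pts.

60 pts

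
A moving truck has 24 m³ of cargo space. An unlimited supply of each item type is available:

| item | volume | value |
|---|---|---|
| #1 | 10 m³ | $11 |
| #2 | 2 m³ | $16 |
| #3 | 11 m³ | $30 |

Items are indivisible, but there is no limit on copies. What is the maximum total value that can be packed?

Best value-per-unit is #2 at 16/2, and filling with it alone uses volume 12×2=24. No mix of the others beats 12×16 = 192.

$192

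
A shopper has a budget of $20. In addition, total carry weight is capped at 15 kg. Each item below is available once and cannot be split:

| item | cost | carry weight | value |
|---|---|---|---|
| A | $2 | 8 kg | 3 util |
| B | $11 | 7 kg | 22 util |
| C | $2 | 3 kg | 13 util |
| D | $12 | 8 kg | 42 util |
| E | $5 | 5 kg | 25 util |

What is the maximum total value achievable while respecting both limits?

Feasible sets respecting both limits:
- D+E: cost 17, carry weight 13, value 67
- B+C+E: cost 18, carry weight 15, value 60
- C+D: cost 14, carry weight 11, value 55
Best: 67 util.

67 util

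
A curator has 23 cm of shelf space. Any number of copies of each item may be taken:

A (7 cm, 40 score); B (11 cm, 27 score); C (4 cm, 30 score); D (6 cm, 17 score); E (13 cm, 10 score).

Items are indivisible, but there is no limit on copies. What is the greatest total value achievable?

160 score

Best value-per-unit is C at 30/4; filling with it alone gives 5×30 = 150.
Optimal mix: 1×A + 4×C → length 23, value 160.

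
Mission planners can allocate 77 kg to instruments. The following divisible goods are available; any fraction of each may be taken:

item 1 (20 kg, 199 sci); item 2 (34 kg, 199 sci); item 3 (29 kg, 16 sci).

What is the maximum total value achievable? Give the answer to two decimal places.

410.69

Take in order of value per unit:
- item 1 (199/20 per unit): all 20 → value 199, running total 199.00
- item 2 (199/34 per unit): all 34 → value 199, running total 398.00
- item 3 (16/29 per unit): 23 of 29 → value 23×16/29 = 12.6897, running total 410.69
Total 410.69.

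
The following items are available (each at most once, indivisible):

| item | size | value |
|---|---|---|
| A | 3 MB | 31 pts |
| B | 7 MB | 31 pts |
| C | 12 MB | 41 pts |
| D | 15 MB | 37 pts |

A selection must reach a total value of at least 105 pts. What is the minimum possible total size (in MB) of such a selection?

Subsets with value ≥ 105, sorted by total size:
- A+C+D: size 30, value 109
- B+C+D: size 34, value 109
Minimum size: 30 MB.

30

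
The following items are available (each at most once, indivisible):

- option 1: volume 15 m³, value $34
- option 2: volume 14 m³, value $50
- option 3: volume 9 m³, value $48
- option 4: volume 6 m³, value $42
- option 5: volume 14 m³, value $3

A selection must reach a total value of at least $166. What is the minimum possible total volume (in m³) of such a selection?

44

Subsets with value ≥ 166, sorted by total volume:
- option 1+option 2+option 3+option 4: volume 44, value 174
- option 1+option 2+option 3+option 4+option 5: volume 58, value 177
Minimum volume: 44 m³.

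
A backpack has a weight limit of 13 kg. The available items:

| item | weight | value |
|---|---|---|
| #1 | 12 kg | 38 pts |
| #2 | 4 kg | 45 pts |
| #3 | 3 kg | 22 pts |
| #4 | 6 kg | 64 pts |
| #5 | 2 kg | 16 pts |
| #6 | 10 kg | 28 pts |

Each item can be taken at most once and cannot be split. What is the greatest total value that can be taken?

Check high-value combinations within 13 kg:
- #2+#3+#4: weight 4+3+6=13, value 45+22+64=131
- #2+#4+#5: weight 4+6+2=12, value 45+64+16=125
- #2+#4: weight 4+6=10, value 45+64=109
- #3+#4+#5: weight 3+6+2=11, value 22+64+16=102
Best: 131 pts.

131 pts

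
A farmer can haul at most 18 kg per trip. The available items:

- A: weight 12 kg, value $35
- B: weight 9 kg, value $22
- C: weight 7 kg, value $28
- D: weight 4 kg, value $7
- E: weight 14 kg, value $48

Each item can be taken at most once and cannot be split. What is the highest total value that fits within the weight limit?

$55

Check high-value combinations within 18 kg:
- D+E: weight 4+14=18, value 7+48=55
- B+C: weight 9+7=16, value 22+28=50
- E: weight 14, value 48
- A+D: weight 12+4=16, value 35+7=42
Best: $55.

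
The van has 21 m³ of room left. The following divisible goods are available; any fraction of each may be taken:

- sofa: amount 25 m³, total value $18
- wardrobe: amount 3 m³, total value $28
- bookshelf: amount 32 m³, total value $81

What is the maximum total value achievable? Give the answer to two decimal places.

73.56

Take in order of value per unit:
- wardrobe (28/3 per unit): all 3 → value 28, running total 28.00
- bookshelf (81/32 per unit): 18 of 32 → value 18×81/32 = 45.5625, running total 73.56
Total 73.56.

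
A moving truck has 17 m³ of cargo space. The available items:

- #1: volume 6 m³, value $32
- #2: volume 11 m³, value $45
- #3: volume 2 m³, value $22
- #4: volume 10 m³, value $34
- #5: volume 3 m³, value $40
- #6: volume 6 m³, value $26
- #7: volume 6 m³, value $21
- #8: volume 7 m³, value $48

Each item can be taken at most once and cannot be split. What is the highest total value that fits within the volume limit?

$120

Check high-value combinations within 17 m³:
- #1+#5+#8: volume 6+3+7=16, value 32+40+48=120
- #1+#3+#5+#6: volume 6+2+3+6=17, value 32+22+40+26=120
- #1+#3+#5+#7: volume 6+2+3+6=17, value 32+22+40+21=115
- #5+#6+#8: volume 3+6+7=16, value 40+26+48=114
- #3+#5+#8: volume 2+3+7=12, value 22+40+48=110
Best: $120.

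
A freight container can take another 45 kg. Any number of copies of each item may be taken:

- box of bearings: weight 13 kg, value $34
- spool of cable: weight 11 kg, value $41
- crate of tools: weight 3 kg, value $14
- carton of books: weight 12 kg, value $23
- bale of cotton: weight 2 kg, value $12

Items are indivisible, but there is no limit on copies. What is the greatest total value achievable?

$266

Best value-per-unit is bale of cotton at 12/2; filling with it alone gives 22×12 = 264.
Optimal mix: 1×crate of tools + 21×bale of cotton → weight 45, value 266.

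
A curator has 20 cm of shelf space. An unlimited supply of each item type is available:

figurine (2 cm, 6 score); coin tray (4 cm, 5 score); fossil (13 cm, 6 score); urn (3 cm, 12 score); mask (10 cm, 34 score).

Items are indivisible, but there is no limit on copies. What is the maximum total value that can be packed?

Best value-per-unit is urn at 12/3; filling with it alone gives 6×12 = 72.
Optimal mix: 1×figurine + 6×urn → length 20, value 78.

78 score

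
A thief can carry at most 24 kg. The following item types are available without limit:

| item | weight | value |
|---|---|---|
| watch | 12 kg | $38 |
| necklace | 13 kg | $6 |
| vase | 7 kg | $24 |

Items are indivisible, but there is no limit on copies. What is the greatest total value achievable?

$76

Best value-per-unit is vase at 24/7; filling with it alone gives 3×24 = 72.
Optimal mix: 2×watch → weight 24, value 76.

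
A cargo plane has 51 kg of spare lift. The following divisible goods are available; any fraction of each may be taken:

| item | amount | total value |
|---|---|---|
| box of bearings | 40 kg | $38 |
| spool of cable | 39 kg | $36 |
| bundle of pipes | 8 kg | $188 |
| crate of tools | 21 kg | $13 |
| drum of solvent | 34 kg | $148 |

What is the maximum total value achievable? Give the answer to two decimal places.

344.55

Take in order of value per unit:
- bundle of pipes (188/8 per unit): all 8 → value 188, running total 188.00
- drum of solvent (148/34 per unit): all 34 → value 148, running total 336.00
- box of bearings (38/40 per unit): 9 of 40 → value 9×38/40 = 8.5500, running total 344.55
Total 344.55.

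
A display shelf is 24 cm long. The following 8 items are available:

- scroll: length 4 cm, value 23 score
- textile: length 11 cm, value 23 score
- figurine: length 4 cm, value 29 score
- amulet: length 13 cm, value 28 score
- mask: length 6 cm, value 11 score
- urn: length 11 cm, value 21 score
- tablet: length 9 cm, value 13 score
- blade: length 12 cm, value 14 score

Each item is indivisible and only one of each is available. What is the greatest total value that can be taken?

Check high-value combinations within 24 cm:
- scroll+figurine+amulet: length 4+4+13=21, value 23+29+28=80
- scroll+figurine+mask+tablet: length 4+4+6+9=23, value 23+29+11+13=76
- scroll+textile+figurine: length 4+11+4=19, value 23+23+29=75
- scroll+figurine+urn: length 4+4+11=19, value 23+29+21=73
- figurine+amulet+mask: length 4+13+6=23, value 29+28+11=68
Best: 80 score.

80 score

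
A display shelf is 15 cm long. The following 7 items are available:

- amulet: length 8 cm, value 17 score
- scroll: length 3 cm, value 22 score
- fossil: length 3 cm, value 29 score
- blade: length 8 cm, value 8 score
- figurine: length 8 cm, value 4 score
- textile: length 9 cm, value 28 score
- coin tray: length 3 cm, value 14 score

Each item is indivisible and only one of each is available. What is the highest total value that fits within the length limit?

79 score

Check high-value combinations within 15 cm:
- scroll+fossil+textile: length 3+3+9=15, value 22+29+28=79
- fossil+textile+coin tray: length 3+9+3=15, value 29+28+14=71
- amulet+scroll+fossil: length 8+3+3=14, value 17+22+29=68
Best: 79 score.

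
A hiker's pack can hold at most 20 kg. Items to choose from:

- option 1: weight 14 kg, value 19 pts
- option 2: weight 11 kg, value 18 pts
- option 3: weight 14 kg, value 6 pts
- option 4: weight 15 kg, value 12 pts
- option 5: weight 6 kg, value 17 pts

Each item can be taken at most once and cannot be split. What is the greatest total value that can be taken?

Check high-value combinations within 20 kg:
- option 1+option 5: weight 14+6=20, value 19+17=36
- option 2+option 5: weight 11+6=17, value 18+17=35
- option 3+option 5: weight 14+6=20, value 6+17=23
- option 1: weight 14, value 19
Best: 36 pts.

36 pts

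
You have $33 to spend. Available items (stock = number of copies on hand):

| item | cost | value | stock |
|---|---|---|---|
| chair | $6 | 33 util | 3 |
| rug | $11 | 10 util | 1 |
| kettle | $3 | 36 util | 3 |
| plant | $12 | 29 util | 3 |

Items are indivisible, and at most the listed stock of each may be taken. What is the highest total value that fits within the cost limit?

Best selections within cost 33 and stock limits:
- 3×chair + 3×kettle: cost 27, value 207
- 2×chair + 3×kettle + 1×plant: cost 33, value 203
- 2×chair + 1×rug + 3×kettle: cost 32, value 184
Best: 207 util.

207 util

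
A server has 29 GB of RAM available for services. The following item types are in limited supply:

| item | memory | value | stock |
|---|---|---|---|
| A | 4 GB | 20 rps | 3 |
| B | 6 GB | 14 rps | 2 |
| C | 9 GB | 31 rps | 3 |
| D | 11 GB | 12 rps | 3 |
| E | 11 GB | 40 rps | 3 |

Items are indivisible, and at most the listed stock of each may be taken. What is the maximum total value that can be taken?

Top feasible selections:
- 3×A + 1×B + 1×E: memory 29, value 114
- 2×A + 1×C + 1×E: memory 28, value 111
Best: 114 rps.

114 rps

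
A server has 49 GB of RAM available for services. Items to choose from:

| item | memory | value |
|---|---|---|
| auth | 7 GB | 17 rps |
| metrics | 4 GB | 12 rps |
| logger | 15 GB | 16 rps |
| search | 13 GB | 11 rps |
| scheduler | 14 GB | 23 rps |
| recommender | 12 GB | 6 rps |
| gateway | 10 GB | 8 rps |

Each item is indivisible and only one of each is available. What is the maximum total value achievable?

This is a 0/1 knapsack; check combinations near the capacity.
- auth+metrics+search+scheduler+gateway: memory 7+4+13+14+10=48, value 17+12+11+23+8=71
- auth+metrics+logger+scheduler: memory 7+4+15+14=40, value 17+12+16+23=68
- auth+logger+search+scheduler: memory 7+15+13+14=49, value 17+16+11+23=67
- auth+metrics+scheduler+recommender+gateway: memory 7+4+14+12+10=47, value 17+12+23+6+8=66
Best: 71 rps.

71 rps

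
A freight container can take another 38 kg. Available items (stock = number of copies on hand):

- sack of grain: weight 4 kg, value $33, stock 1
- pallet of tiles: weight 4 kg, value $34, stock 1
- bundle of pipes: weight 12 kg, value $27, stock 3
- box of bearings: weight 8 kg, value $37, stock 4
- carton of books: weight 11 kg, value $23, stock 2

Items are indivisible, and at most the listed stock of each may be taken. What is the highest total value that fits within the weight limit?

Best selections within weight 38 and stock limits:
- 1×pallet of tiles + 4×box of bearings: weight 36, value 182
- 1×sack of grain + 4×box of bearings: weight 36, value 181
Best: $182.

$182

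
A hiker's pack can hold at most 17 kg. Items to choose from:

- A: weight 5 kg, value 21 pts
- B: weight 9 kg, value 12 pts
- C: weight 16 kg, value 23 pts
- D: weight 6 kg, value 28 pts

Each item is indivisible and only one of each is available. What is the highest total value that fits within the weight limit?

Check high-value combinations within 17 kg:
- A+D: weight 5+6=11, value 21+28=49
- B+D: weight 9+6=15, value 12+28=40
- A+B: weight 5+9=14, value 21+12=33
- D: weight 6, value 28
Best: 49 pts.

49 pts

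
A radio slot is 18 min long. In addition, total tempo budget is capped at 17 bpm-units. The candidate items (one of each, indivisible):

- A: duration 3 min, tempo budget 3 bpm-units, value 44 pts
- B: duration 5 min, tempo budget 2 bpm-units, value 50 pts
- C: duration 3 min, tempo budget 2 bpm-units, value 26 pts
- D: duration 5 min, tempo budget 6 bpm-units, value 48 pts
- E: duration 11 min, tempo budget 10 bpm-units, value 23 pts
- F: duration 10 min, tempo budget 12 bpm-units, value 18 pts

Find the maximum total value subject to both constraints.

Feasible sets respecting both limits:
- A+B+C+D: duration 16, tempo budget 13, value 168
- A+B+D: duration 13, tempo budget 11, value 142
- B+C+D: duration 13, tempo budget 10, value 124
Best: 168 pts.

168 pts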